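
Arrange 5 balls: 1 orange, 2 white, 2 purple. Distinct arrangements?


5!/(1!×2!×2!) = 30

30


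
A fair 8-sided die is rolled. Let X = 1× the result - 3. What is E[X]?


E[die] = (1+8)/2 = 9/2
E[X] = 1×9/2 - 3 = 3/2

E[X] = 3/2


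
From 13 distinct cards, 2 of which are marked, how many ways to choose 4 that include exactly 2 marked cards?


Choose 2 of the 2 marked cards and 2 of the other 11 cards:
C(2,2)×C(11,2) = 1×55 = 55

55


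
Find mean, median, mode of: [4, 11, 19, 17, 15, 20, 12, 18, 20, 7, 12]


Sorted: [4, 7, 11, 12, 12, 15, 17, 18, 19, 20, 20]
Mean = 155/11
Median = 15
Freq: {4: 1, 11: 1, 19: 1, 17: 1, 15: 1, 20: 2, 12: 2, 18: 1, 7: 1}
Mode: [12, 20]

Mean=155/11, Median=15, Mode=[12, 20]


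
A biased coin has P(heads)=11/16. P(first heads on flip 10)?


Geometric: P(X=10) = (1-p)^(k-1)×p = (5/16)^9×11/16 = 21484375/1099511627776

P(X=10) = 21484375/1099511627776 ≈ 0.00%


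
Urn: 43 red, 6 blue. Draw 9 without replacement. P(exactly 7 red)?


Hypergeometric: C(43,7)×C(6,2)/C(49,9)
= 32224114×15/2054455634 = 137085/582659

P(X=7) = 137085/582659 ≈ 23.53%


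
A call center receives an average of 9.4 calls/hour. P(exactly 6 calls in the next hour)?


Poisson(λ=9.4): P(X=6) = e^(-λ)×λ^k/k!
= e^(-9.4) × 9.4^6 / 6!
≈ 8.272406556e-05 × 689869.781056 / 720 ≈ 0.079262

P(X=6) ≈ 0.079262 ≈ 7.93%


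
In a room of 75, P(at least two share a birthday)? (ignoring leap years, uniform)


P(all different) = Π(365-i)/365 for i=0..74
= 0.000280
P(match) = 1 - 0.000280 = 0.999720

P ≈ 0.9997 ≈ 99.97%


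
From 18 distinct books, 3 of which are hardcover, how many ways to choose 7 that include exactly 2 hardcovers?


Choose 2 of the 3 hardcovers and 5 of the other 15 books:
C(3,2)×C(15,5) = 3×3003 = 9009

9009


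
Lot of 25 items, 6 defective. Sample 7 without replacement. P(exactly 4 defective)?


Hypergeometric: C(6,4)×C(19,3)/C(25,7)
= 15×969/480700 = 153/5060

P(X=4) = 153/5060 ≈ 3.02%


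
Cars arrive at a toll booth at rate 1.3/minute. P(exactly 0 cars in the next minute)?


Poisson(λ=1.3): P(X=0) = e^(-λ)×λ^k/k!
= e^(-1.3) × 1.3^0 / 0!
≈ 0.272531793 × 1 / 1 ≈ 0.272532

P(X=0) ≈ 0.272532 ≈ 27.25%


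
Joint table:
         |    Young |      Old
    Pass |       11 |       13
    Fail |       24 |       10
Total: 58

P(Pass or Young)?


P(Pass∨Young) = P(Pass) + P(Young) - P(Pass∧Young)
= (24 + 35 - 11)/58 = 48/58 = 24/29

P = 24/29 ≈ 82.76%


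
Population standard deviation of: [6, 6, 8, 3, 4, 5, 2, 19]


Mean = 53/8
  (6-53/8)²=25/64
  (6-53/8)²=25/64
  (8-53/8)²=121/64
  (3-53/8)²=841/64
  (4-53/8)²=441/64
  (5-53/8)²=169/64
  (2-53/8)²=1369/64
  (19-53/8)²=9801/64
Σ(x-μ)² = 1599/8
σ² = (1599/8)/8 = 1599/64

σ = √(1599/64) ≈ 4.9984


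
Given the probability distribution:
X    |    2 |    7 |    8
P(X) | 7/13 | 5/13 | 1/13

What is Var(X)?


E[X] = 57/13
E[X²] = 337/13
Var(X) = E[X²] - (E[X])² = 337/13 - 3249/169 = 1132/169

Var(X) = 1132/169 ≈ 6.6982


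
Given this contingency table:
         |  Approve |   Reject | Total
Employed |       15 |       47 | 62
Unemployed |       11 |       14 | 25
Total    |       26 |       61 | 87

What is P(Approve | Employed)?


P(Approve | Employed) = 15/(15+47) = 15/62

P(Approve|Employed) = 15/62 ≈ 24.19%


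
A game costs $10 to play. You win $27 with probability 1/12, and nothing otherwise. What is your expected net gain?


E[gain] = (27-10)×1/12 + (-10)×11/12
= 17/12 - 55/6 = -31/4

Expected net gain = $-31/4 ≈ $-7.75


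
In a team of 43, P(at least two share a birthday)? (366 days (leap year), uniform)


P(all different) = Π(366-i)/366 for i=0..42
= 0.076637
P(match) = 1 - 0.076637 = 0.923363

P ≈ 0.9234 ≈ 92.34%


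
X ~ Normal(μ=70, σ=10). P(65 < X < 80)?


z₁=(65-70)/10=-0.5, z₂=(80-70)/10=1.0
P = Φ(1.0) - Φ(-0.5) = 0.841345 - 0.308538 = 0.532807 ≈ 0.5328

P(65 < X < 80) ≈ 0.5328


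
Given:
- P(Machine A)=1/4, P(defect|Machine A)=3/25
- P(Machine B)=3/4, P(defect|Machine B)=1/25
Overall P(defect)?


P(B) = Σ P(B|Aᵢ)×P(Aᵢ)
  3/25×1/4 = 3/100
  1/25×3/4 = 3/100
Sum = 3/50

P(defect) = 3/50 ≈ 6.00%


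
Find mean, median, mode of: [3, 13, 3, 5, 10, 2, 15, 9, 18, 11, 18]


Sorted: [2, 3, 3, 5, 9, 10, 11, 13, 15, 18, 18]
Mean = 107/11
Median = 10
Freq: {3: 2, 13: 1, 5: 1, 10: 1, 2: 1, 15: 1, 9: 1, 18: 2, 11: 1}
Mode: [3, 18]

Mean=107/11, Median=10, Mode=[3, 18]


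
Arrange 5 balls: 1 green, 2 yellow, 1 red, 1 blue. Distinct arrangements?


5!/(1!×2!×1!×1!) = 60

60


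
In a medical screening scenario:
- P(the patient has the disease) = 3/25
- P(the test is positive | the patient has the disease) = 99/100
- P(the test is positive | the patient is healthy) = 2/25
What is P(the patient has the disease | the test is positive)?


Using Bayes' theorem:
P(A|B) = P(B|A)·P(A) / P(B)

P(the test is positive) = 99/100 × 3/25 + 2/25 × 22/25
= 297/2500 + 44/625 = 473/2500

P(the patient has the disease|the test is positive) = (297/2500) / (473/2500) = 27/43

P(the patient has the disease|the test is positive) = 27/43 ≈ 62.79%


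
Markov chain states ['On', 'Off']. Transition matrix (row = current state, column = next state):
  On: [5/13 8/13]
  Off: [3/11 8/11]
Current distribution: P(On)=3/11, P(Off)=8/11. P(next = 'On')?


P(next=On) = Σᵢ P(now=i)×P(i→On)
= 3/11×5/13 + 8/11×3/11
= 15/143 + 24/121 = 477/1573

P = 477/1573 ≈ 0.3032


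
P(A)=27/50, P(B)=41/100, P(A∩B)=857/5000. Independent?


P(A)×P(B) = 1107/5000
P(A∩B) = 857/5000
Not equal → NOT independent

No, not independent


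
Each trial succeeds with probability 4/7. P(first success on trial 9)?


Geometric: P(X=9) = (1-p)^(k-1)×p = (3/7)^8×4/7 = 26244/40353607

P(X=9) = 26244/40353607 ≈ 0.07%


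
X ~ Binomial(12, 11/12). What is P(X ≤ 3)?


P(X ≤ 3) = Σ P(X=i) for i=0..3
P(X=0) = 1/8916100448256
P(X=1) = 11/743008370688
P(X=2) = 1331/1486016741376
P(X=3) = 73205/2229025112064
Sum = 100313/2972033482752

P(X ≤ 3) = 100313/2972033482752 ≈ 0.00%


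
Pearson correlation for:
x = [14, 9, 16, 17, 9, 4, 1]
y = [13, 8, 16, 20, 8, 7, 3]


n=7, Σx=70, Σy=75, Σxy=953, Σx²=920, Σy²=1011
r = (7×953 - 70×75)/√((7×920 - 70²)(7×1011 - 75²))
= 1421/√(1540×1452) = 1421/√2236080 ≈ 1421/1495.3528 ≈ 0.9503

r ≈ 0.9503


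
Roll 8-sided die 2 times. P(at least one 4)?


P(no 4)^2 = (7/8)^2 = 49/64
P(≥1) = 1 - 49/64 = 15/64

P = 15/64 ≈ 23.44%


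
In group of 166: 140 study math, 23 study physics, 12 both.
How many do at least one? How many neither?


|A∪B| = 140+23-12 = 151
Neither = 166-151 = 15

At least one: 151; Neither: 15


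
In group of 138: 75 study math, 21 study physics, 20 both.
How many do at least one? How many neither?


|A∪B| = 75+21-20 = 76
Neither = 138-76 = 62

At least one: 76; Neither: 62


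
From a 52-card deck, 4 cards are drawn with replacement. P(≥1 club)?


P(not a club) = 39/52 = 3/4
P(none in 4 draws) = (3/4)^4 = 81/256
P(≥1 club) = 1 - 81/256 = 175/256

P = 175/256 ≈ 68.36%


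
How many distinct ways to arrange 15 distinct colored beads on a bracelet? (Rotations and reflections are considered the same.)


Free circular arrangements: rotations and reflections both identified.
(n-1)!/2 = 14!/2 = 87178291200/2 = 43589145600

43589145600


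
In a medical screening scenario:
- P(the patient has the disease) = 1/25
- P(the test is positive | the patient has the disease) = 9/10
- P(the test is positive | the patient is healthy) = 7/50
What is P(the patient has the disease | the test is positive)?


Using Bayes' theorem:
P(A|B) = P(B|A)·P(A) / P(B)

P(the test is positive) = 9/10 × 1/25 + 7/50 × 24/25
= 9/250 + 84/625 = 213/1250

P(the patient has the disease|the test is positive) = (9/250) / (213/1250) = 15/71

P(the patient has the disease|the test is positive) = 15/71 ≈ 21.13%


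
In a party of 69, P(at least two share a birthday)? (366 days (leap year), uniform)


P(all different) = Π(366-i)/366 for i=0..68
= 0.001057
P(match) = 1 - 0.001057 = 0.998943

P ≈ 0.9989 ≈ 99.89%


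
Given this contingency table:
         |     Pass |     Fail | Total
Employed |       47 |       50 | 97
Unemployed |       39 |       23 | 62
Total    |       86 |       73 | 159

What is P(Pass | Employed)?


P(Pass | Employed) = 47/(47+50) = 47/97

P(Pass|Employed) = 47/97 ≈ 48.45%


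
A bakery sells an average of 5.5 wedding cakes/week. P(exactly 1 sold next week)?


Poisson(λ=5.5): P(X=1) = e^(-λ)×λ^k/k!
= e^(-5.5) × 5.5^1 / 1!
≈ 0.004086771438 × 5.5 / 1 ≈ 0.022477

P(X=1) ≈ 0.022477 ≈ 2.25%


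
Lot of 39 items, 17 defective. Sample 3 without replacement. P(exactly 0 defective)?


Hypergeometric: C(17,0)×C(22,3)/C(39,3)
= 1×1540/9139 = 1540/9139

P(X=0) = 1540/9139 ≈ 16.85%


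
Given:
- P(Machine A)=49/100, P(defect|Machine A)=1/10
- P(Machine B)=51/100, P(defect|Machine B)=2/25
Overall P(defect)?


P(B) = Σ P(B|Aᵢ)×P(Aᵢ)
  1/10×49/100 = 49/1000
  2/25×51/100 = 51/1250
Sum = 449/5000

P(defect) = 449/5000 ≈ 8.98%


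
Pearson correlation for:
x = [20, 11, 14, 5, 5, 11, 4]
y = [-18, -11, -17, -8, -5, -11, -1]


n=7, Σx=70, Σy=-71, Σxy=-909, Σx²=904, Σy²=945
r = (7×(-909) - 70×(-71))/√((7×904 - 70²)(7×945 - (-71)²))
= -1393/√(1428×1574) = -1393/√2247672 ≈ -1393/1499.2238 ≈ -0.9291

r ≈ -0.9291


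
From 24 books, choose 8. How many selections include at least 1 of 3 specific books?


Complement: C(24,8) - C(21,8) = 735471 - 203490 = 531981

531981


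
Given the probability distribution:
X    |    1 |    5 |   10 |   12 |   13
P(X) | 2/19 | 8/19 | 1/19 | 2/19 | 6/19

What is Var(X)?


E[X] = 154/19
E[X²] = 1604/19
Var(X) = E[X²] - (E[X])² = 1604/19 - 23716/361 = 6760/361

Var(X) = 6760/361 ≈ 18.7258


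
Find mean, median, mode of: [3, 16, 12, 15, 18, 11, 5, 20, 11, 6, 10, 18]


Sorted: [3, 5, 6, 10, 11, 11, 12, 15, 16, 18, 18, 20]
Mean = 145/12
Median = 23/2
Freq: {3: 1, 16: 1, 12: 1, 15: 1, 18: 2, 11: 2, 5: 1, 20: 1, 6: 1, 10: 1}
Mode: [11, 18]

Mean=145/12, Median=23/2, Mode=[11, 18]


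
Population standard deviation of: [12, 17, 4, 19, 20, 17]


Mean = 89/6
  (12-89/6)²=289/36
  (17-89/6)²=169/36
  (4-89/6)²=4225/36
  (19-89/6)²=625/36
  (20-89/6)²=961/36
  (17-89/6)²=169/36
Σ(x-μ)² = 1073/6
σ² = (1073/6)/6 = 1073/36

σ = √(1073/36) ≈ 5.4594


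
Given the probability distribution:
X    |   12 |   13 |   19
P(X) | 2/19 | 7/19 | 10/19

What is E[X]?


E[X] = Σ x·P(X=x)
= (12)×(2/19) + (13)×(7/19) + (19)×(10/19)
= 305/19

E[X] = 305/19


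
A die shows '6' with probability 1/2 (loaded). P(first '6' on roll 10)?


Geometric: P(X=10) = (1-p)^(k-1)×p = (1/2)^9×1/2 = 1/1024

P(X=10) = 1/1024 ≈ 0.10%


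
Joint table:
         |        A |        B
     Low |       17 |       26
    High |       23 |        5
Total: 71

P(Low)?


P(Low) = (17+26)/71 = 43/71

P(Low) = 43/71 ≈ 60.56%


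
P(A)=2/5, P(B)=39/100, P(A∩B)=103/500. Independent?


P(A)×P(B) = 39/250
P(A∩B) = 103/500
Not equal → NOT independent

No, not independent


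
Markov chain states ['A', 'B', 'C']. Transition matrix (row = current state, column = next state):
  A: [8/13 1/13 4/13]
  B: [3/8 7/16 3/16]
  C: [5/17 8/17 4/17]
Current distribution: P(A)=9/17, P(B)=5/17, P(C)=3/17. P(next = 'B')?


P(next=B) = Σᵢ P(now=i)×P(i→B)
= 9/17×1/13 + 5/17×7/16 + 3/17×8/17
= 9/221 + 35/272 + 24/289 = 15175/60112

P = 15175/60112 ≈ 0.2524


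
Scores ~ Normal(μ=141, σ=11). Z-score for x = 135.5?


z = (x - μ)/σ = (135.5 - 141)/11 = -0.5

z = -0.5


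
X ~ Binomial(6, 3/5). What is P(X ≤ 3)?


P(X ≤ 3) = Σ P(X=i) for i=0..3
P(X=0) = 64/15625
P(X=1) = 576/15625
P(X=2) = 432/3125
P(X=3) = 864/3125
Sum = 1424/3125

P(X ≤ 3) = 1424/3125 ≈ 45.57%


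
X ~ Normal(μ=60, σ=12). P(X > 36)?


z = (36-60)/12 = -2.0
P(X > 36) = 1 - P(Z ≤ -2.0) = 1 - 0.0228 = 0.9772

P(X > 36) ≈ 0.9772


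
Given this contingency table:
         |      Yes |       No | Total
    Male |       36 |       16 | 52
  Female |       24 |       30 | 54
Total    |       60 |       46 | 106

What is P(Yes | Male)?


P(Yes | Male) = 36/(36+16) = 36/52 = 9/13

P(Yes|Male) = 9/13 ≈ 69.23%


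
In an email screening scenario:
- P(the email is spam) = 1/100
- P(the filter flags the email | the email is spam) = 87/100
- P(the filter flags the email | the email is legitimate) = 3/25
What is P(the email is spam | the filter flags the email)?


Using Bayes' theorem:
P(A|B) = P(B|A)·P(A) / P(B)

P(the filter flags the email) = 87/100 × 1/100 + 3/25 × 99/100
= 87/10000 + 297/2500 = 51/400

P(the email is spam|the filter flags the email) = (87/10000) / (51/400) = 29/425

P(the email is spam|the filter flags the email) = 29/425 ≈ 6.82%


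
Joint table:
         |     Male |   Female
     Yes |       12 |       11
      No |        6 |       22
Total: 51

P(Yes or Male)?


P(Yes∨Male) = P(Yes) + P(Male) - P(Yes∧Male)
= (23 + 18 - 12)/51 = 29/51

P = 29/51 ≈ 56.86%


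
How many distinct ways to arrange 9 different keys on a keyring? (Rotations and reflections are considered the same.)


Free circular arrangements: rotations and reflections both identified.
(n-1)!/2 = 8!/2 = 40320/2 = 20160

20160


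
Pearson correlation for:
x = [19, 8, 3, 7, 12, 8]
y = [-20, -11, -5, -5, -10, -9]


n=6, Σx=57, Σy=-60, Σxy=-710, Σx²=691, Σy²=752
r = (6×(-710) - 57×(-60))/√((6×691 - 57²)(6×752 - (-60)²))
= -840/√(897×912) = -840/√818064 ≈ -840/904.4689 ≈ -0.9287

r ≈ -0.9287


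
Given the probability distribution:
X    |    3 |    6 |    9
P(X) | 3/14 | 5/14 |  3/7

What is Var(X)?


E[X] = 93/14
E[X²] = 99/2
Var(X) = E[X²] - (E[X])² = 99/2 - 8649/196 = 1053/196

Var(X) = 1053/196 ≈ 5.3724


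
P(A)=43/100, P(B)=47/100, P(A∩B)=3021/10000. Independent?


P(A)×P(B) = 2021/10000
P(A∩B) = 3021/10000
Not equal → NOT independent

No, not independent


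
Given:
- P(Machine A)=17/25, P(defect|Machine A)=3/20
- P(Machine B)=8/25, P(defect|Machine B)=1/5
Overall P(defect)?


P(B) = Σ P(B|Aᵢ)×P(Aᵢ)
  3/20×17/25 = 51/500
  1/5×8/25 = 8/125
Sum = 83/500

P(defect) = 83/500 ≈ 16.60%


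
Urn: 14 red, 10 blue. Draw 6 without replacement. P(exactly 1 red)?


Hypergeometric: C(14,1)×C(10,5)/C(24,6)
= 14×252/134596 = 126/4807

P(X=1) = 126/4807 ≈ 2.62%


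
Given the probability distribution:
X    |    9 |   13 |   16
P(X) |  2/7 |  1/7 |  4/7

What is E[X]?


E[X] = Σ x·P(X=x)
= (9)×(2/7) + (13)×(1/7) + (16)×(4/7)
= 95/7

E[X] = 95/7


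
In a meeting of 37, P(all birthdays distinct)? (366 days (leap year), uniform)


P(all different) = Π(366-i)/366 for i=0..36
= (366/366)×(365/366)×...×(330/366)
= 0.152077

P ≈ 0.1521 ≈ 15.21%


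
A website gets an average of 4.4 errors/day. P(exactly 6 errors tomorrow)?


Poisson(λ=4.4): P(X=6) = e^(-λ)×λ^k/k!
= e^(-4.4) × 4.4^6 / 6!
≈ 0.0122773399 × 7256.313856 / 720 ≈ 0.123734

P(X=6) ≈ 0.123734 ≈ 12.37%


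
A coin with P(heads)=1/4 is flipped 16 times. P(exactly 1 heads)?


Binomial: P(X=1) = C(16,1)×p^1×(1-p)^15
= 16 × 1/4 × 14348907/1073741824 = 14348907/268435456

P(X=1) = 14348907/268435456 ≈ 5.35%


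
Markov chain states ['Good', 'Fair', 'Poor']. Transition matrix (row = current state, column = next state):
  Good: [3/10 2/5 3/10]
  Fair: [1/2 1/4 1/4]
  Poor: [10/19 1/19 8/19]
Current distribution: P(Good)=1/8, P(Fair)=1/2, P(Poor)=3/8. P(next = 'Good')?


P(next=Good) = Σᵢ P(now=i)×P(i→Good)
= 1/8×3/10 + 1/2×1/2 + 3/8×10/19
= 3/80 + 1/4 + 15/76 = 737/1520

P = 737/1520 ≈ 0.4849


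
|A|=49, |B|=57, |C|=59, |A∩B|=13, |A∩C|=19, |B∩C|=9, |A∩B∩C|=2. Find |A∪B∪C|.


|A∪B∪C| = 49+57+59-13-19-9+2 = 126

|A∪B∪C| = 126


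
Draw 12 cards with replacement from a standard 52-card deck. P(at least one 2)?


P(not a 2) = 48/52 = 12/13
P(none in 12 draws) = (12/13)^12 = 8916100448256/23298085122481
P(≥1 2) = 1 - 8916100448256/23298085122481 = 14381984674225/23298085122481

P = 14381984674225/23298085122481 ≈ 61.73%


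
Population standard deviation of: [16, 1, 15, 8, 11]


Mean = 51/5
  (16-51/5)²=841/25
  (1-51/5)²=2116/25
  (15-51/5)²=576/25
  (8-51/5)²=121/25
  (11-51/5)²=16/25
Σ(x-μ)² = 734/5
σ² = (734/5)/5 = 734/25

σ = √(734/25) ≈ 5.4185


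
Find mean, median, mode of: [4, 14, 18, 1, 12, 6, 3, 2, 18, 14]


Sorted: [1, 2, 3, 4, 6, 12, 14, 14, 18, 18]
Mean = 92/10 = 46/5
Median = 9
Freq: {4: 1, 14: 2, 18: 2, 1: 1, 12: 1, 6: 1, 3: 1, 2: 1}
Mode: [14, 18]

Mean=46/5, Median=9, Mode=[14, 18]


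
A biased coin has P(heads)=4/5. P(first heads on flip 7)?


Geometric: P(X=7) = (1-p)^(k-1)×p = (1/5)^6×4/5 = 4/78125

P(X=7) = 4/78125 ≈ 0.01%


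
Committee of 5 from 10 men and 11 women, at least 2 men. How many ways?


Count by #men:
  2M,3W: C(10,2)×C(11,3)=7425
  3M,2W: C(10,3)×C(11,2)=6600
  4M,1W: C(10,4)×C(11,1)=2310
  5M,0W: C(10,5)×C(11,0)=252
Total = 16587

16587


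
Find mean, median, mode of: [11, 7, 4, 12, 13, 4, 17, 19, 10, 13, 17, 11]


Sorted: [4, 4, 7, 10, 11, 11, 12, 13, 13, 17, 17, 19]
Mean = 138/12 = 23/2
Median = 23/2
Freq: {11: 2, 7: 1, 4: 2, 12: 1, 13: 2, 17: 2, 19: 1, 10: 1}
Mode: [4, 11, 13, 17]

Mean=23/2, Median=23/2, Mode=[4, 11, 13, 17]


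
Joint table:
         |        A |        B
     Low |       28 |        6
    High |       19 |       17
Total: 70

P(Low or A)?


P(Low∨A) = P(Low) + P(A) - P(Low∧A)
= (34 + 47 - 28)/70 = 53/70

P = 53/70 ≈ 75.71%


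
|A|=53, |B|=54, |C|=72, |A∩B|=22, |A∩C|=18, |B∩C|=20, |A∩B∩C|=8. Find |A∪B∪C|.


|A∪B∪C| = 53+54+72-22-18-20+8 = 127

|A∪B∪C| = 127


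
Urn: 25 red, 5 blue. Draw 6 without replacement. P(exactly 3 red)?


Hypergeometric: C(25,3)×C(5,3)/C(30,6)
= 2300×10/593775 = 920/23751

P(X=3) = 920/23751 ≈ 3.87%


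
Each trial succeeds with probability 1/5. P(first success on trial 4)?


Geometric: P(X=4) = (1-p)^(k-1)×p = (4/5)^3×1/5 = 64/625

P(X=4) = 64/625 ≈ 10.24%


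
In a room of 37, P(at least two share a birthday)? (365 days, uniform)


P(all different) = Π(365-i)/365 for i=0..36
= 0.151266
P(match) = 1 - 0.151266 = 0.848734

P ≈ 0.8487 ≈ 84.87%


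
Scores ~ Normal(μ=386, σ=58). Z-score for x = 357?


z = (x - μ)/σ = (357 - 386)/58 = -0.5

z = -0.5


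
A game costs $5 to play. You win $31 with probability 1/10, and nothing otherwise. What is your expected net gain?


E[gain] = (31-5)×1/10 + (-5)×9/10
= 13/5 - 9/2 = -19/10

Expected net gain = $-19/10 ≈ $-1.90


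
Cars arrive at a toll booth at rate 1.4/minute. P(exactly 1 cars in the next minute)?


Poisson(λ=1.4): P(X=1) = e^(-λ)×λ^k/k!
= e^(-1.4) × 1.4^1 / 1!
≈ 0.2465969639 × 1.4 / 1 ≈ 0.345236

P(X=1) ≈ 0.345236 ≈ 34.52%


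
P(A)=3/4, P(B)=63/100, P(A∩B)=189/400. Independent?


P(A)×P(B) = 189/400
P(A∩B) = 189/400
Equal ✓ → Independent

Yes, independent


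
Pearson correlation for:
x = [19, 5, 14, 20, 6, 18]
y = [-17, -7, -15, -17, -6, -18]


n=6, Σx=82, Σy=-80, Σxy=-1268, Σx²=1342, Σy²=1212
r = (6×(-1268) - 82×(-80))/√((6×1342 - 82²)(6×1212 - (-80)²))
= -1048/√(1328×872) = -1048/√1158016 ≈ -1048/1076.1115 ≈ -0.9739

r ≈ -0.9739


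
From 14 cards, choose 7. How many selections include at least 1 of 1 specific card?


Complement: C(14,7) - C(13,7) = 3432 - 1716 = 1716

1716


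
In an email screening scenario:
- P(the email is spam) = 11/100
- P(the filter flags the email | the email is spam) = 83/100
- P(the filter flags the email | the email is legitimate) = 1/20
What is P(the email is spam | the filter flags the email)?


Using Bayes' theorem:
P(A|B) = P(B|A)·P(A) / P(B)

P(the filter flags the email) = 83/100 × 11/100 + 1/20 × 89/100
= 913/10000 + 89/2000 = 679/5000

P(the email is spam|the filter flags the email) = (913/10000) / (679/5000) = 913/1358

P(the email is spam|the filter flags the email) = 913/1358 ≈ 67.23%


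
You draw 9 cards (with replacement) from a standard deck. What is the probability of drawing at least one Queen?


P(not a Queen) = 48/52 = 12/13
P(none in 9 draws) = (12/13)^9 = 5159780352/10604499373
P(≥1 Queen) = 1 - 5159780352/10604499373 = 5444719021/10604499373

P = 5444719021/10604499373 ≈ 51.34%


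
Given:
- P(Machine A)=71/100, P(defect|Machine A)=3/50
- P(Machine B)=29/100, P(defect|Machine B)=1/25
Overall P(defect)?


P(B) = Σ P(B|Aᵢ)×P(Aᵢ)
  3/50×71/100 = 213/5000
  1/25×29/100 = 29/2500
Sum = 271/5000

P(defect) = 271/5000 ≈ 5.42%


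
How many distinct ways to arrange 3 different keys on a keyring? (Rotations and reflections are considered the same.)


Free circular arrangements: rotations and reflections both identified.
(n-1)!/2 = 2!/2 = 2/2 = 1

1


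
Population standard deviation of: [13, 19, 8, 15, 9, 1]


Mean = 65/6
  (13-65/6)²=169/36
  (19-65/6)²=2401/36
  (8-65/6)²=289/36
  (15-65/6)²=625/36
  (9-65/6)²=121/36
  (1-65/6)²=3481/36
Σ(x-μ)² = 1181/6
σ² = (1181/6)/6 = 1181/36

σ = √(1181/36) ≈ 5.7276


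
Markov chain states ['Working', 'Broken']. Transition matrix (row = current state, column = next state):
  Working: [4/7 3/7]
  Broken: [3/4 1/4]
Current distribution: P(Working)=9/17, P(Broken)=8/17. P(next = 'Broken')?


P(next=Broken) = Σᵢ P(now=i)×P(i→Broken)
= 9/17×3/7 + 8/17×1/4
= 27/119 + 2/17 = 41/119

P = 41/119 ≈ 0.3445


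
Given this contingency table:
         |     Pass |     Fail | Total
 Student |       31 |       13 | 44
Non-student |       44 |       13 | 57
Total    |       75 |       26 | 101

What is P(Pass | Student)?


P(Pass | Student) = 31/(31+13) = 31/44

P(Pass|Student) = 31/44 ≈ 70.45%


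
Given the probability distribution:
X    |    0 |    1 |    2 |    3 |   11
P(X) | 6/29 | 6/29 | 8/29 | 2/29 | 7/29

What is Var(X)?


E[X] = 105/29
E[X²] = 903/29
Var(X) = E[X²] - (E[X])² = 903/29 - 11025/841 = 15162/841

Var(X) = 15162/841 ≈ 18.0285


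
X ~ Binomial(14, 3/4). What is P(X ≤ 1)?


P(X ≤ 1) = Σ P(X=i) for i=0..1
P(X=0) = 1/268435456
P(X=1) = 21/134217728
Sum = 43/268435456

P(X ≤ 1) = 43/268435456 ≈ 0.00%


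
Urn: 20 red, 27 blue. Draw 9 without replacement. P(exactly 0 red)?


Hypergeometric: C(20,0)×C(27,9)/C(47,9)
= 1×4686825/1362649145 = 285/82861

P(X=0) = 285/82861 ≈ 0.34%


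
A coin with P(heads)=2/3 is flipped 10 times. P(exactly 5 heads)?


Binomial: P(X=5) = C(10,5)×p^5×(1-p)^5
= 252 × 32/243 × 1/243 = 896/6561

P(X=5) = 896/6561 ≈ 13.66%


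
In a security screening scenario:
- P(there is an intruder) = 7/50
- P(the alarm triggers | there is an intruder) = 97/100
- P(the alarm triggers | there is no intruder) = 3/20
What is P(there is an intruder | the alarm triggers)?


Using Bayes' theorem:
P(A|B) = P(B|A)·P(A) / P(B)

P(the alarm triggers) = 97/100 × 7/50 + 3/20 × 43/50
= 679/5000 + 129/1000 = 331/1250

P(there is an intruder|the alarm triggers) = (679/5000) / (331/1250) = 679/1324

P(there is an intruder|the alarm triggers) = 679/1324 ≈ 51.28%


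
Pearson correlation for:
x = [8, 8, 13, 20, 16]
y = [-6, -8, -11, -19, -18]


n=5, Σx=65, Σy=-62, Σxy=-923, Σx²=953, Σy²=906
r = (5×(-923) - 65×(-62))/√((5×953 - 65²)(5×906 - (-62)²))
= -585/√(540×686) = -585/√370440 ≈ -585/608.6378 ≈ -0.9612

r ≈ -0.9612


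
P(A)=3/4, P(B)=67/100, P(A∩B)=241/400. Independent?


P(A)×P(B) = 201/400
P(A∩B) = 241/400
Not equal → NOT independent

No, not independent


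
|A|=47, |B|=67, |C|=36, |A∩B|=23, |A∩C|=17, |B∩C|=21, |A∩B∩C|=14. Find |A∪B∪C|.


|A∪B∪C| = 47+67+36-23-17-21+14 = 103

|A∪B∪C| = 103


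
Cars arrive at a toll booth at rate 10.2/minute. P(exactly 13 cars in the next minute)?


Poisson(λ=10.2): P(X=13) = e^(-λ)×λ^k/k!
= e^(-10.2) × 10.2^13 / 13!
≈ 3.717031868e-05 × 1.29360663045e+13 / 6227020800 ≈ 0.077218

P(X=13) ≈ 0.077218 ≈ 7.72%


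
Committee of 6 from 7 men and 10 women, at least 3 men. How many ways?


Count by #men:
  3M,3W: C(7,3)×C(10,3)=4200
  4M,2W: C(7,4)×C(10,2)=1575
  5M,1W: C(7,5)×C(10,1)=210
  6M,0W: C(7,6)×C(10,0)=7
Total = 5992

5992


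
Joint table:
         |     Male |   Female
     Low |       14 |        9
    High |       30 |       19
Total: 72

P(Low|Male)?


P(Low|Male) = 14/(14+30) = 14/44 = 7/22

P = 7/22 ≈ 31.82%


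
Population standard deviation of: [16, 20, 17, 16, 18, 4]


Mean = 91/6
  (16-91/6)²=25/36
  (20-91/6)²=841/36
  (17-91/6)²=121/36
  (16-91/6)²=25/36
  (18-91/6)²=289/36
  (4-91/6)²=4489/36
Σ(x-μ)² = 965/6
σ² = (965/6)/6 = 965/36

σ = √(965/36) ≈ 5.1774


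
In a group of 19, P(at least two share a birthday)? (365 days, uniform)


P(all different) = Π(365-i)/365 for i=0..18
= 0.620881
P(match) = 1 - 0.620881 = 0.379119

P ≈ 0.3791 ≈ 37.91%


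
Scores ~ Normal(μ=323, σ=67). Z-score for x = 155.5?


z = (x - μ)/σ = (155.5 - 323)/67 = -2.5

z = -2.5


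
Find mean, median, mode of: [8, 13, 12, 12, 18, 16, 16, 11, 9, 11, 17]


Sorted: [8, 9, 11, 11, 12, 12, 13, 16, 16, 17, 18]
Mean = 143/11 = 13
Median = 12
Freq: {8: 1, 13: 1, 12: 2, 18: 1, 16: 2, 11: 2, 9: 1, 17: 1}
Mode: [11, 12, 16]

Mean=13, Median=12, Mode=[11, 12, 16]


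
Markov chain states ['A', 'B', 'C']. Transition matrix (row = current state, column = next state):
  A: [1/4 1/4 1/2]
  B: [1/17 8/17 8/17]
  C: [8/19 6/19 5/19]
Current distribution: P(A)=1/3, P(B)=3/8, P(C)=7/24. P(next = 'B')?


P(next=B) = Σᵢ P(now=i)×P(i→B)
= 1/3×1/4 + 3/8×8/17 + 7/24×6/19
= 1/12 + 3/17 + 7/76 = 341/969

P = 341/969 ≈ 0.3519


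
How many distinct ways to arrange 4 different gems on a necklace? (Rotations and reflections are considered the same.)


Free circular arrangements: rotations and reflections both identified.
(n-1)!/2 = 3!/2 = 6/2 = 3

3


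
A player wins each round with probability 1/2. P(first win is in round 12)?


Geometric: P(X=12) = (1-p)^(k-1)×p = (1/2)^11×1/2 = 1/4096

P(X=12) = 1/4096 ≈ 0.02%


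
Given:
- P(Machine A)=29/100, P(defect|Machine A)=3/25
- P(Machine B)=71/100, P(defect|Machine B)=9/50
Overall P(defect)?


P(B) = Σ P(B|Aᵢ)×P(Aᵢ)
  3/25×29/100 = 87/2500
  9/50×71/100 = 639/5000
Sum = 813/5000

P(defect) = 813/5000 ≈ 16.26%


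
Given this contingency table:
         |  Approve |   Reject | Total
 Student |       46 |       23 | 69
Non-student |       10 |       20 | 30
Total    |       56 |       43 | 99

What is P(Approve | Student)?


P(Approve | Student) = 46/(46+23) = 46/69 = 2/3

P(Approve|Student) = 2/3 ≈ 66.67%


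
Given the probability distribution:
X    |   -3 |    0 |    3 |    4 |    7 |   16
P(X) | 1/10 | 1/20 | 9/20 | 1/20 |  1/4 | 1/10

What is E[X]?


E[X] = Σ x·P(X=x)
= (-3)×(1/10) + (0)×(1/20) + (3)×(9/20) + (4)×(1/20) + (7)×(1/4) + (16)×(1/10)
= 23/5

E[X] = 23/5


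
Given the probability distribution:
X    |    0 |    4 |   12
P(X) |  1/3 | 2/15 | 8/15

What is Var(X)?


E[X] = 104/15
E[X²] = 1184/15
Var(X) = E[X²] - (E[X])² = 1184/15 - 10816/225 = 6944/225

Var(X) = 6944/225 ≈ 30.8622


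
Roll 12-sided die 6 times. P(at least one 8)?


P(no 8)^6 = (11/12)^6 = 1771561/2985984
P(≥1) = 1 - 1771561/2985984 = 1214423/2985984

P = 1214423/2985984 ≈ 40.67%


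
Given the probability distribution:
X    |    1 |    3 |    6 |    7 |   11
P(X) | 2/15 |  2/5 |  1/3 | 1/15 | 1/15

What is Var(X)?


E[X] = 68/15
E[X²] = 406/15
Var(X) = E[X²] - (E[X])² = 406/15 - 4624/225 = 1466/225

Var(X) = 1466/225 ≈ 6.5156


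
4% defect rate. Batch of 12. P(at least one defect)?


P(all good) = (24/25)^12 = 36520347436056576/59604644775390625
P(≥1 defect) = 23084297339334049/59604644775390625

P = 23084297339334049/59604644775390625 ≈ 38.73%


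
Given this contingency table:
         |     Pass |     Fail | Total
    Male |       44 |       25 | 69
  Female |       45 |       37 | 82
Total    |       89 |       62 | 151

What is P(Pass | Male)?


P(Pass | Male) = 44/(44+25) = 44/69

P(Pass|Male) = 44/69 ≈ 63.77%


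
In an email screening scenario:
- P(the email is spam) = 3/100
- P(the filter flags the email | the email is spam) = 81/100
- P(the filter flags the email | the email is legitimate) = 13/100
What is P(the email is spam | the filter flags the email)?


Using Bayes' theorem:
P(A|B) = P(B|A)·P(A) / P(B)

P(the filter flags the email) = 81/100 × 3/100 + 13/100 × 97/100
= 243/10000 + 1261/10000 = 94/625

P(the email is spam|the filter flags the email) = (243/10000) / (94/625) = 243/1504

P(the email is spam|the filter flags the email) = 243/1504 ≈ 16.16%


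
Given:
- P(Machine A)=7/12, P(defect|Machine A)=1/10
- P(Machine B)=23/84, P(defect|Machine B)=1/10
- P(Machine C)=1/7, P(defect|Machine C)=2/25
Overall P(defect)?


P(B) = Σ P(B|Aᵢ)×P(Aᵢ)
  1/10×7/12 = 7/120
  1/10×23/84 = 23/840
  2/25×1/7 = 2/175
Sum = 17/175

P(defect) = 17/175 ≈ 9.71%


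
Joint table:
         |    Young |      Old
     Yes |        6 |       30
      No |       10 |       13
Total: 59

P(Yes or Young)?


P(Yes∨Young) = P(Yes) + P(Young) - P(Yes∧Young)
= (36 + 16 - 6)/59 = 46/59

P = 46/59 ≈ 77.97%


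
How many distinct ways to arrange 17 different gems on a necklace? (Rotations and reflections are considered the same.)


Free circular arrangements: rotations and reflections both identified.
(n-1)!/2 = 16!/2 = 20922789888000/2 = 10461394944000

10461394944000


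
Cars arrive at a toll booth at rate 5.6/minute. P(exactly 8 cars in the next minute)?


Poisson(λ=5.6): P(X=8) = e^(-λ)×λ^k/k!
= e^(-5.6) × 5.6^8 / 8!
≈ 0.003697863716 × 967173.11574 / 40320 ≈ 0.088702

P(X=8) ≈ 0.088702 ≈ 8.87%


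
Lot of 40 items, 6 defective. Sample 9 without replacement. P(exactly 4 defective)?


Hypergeometric: C(6,4)×C(34,5)/C(40,9)
= 15×278256/273438880 = 279/18278

P(X=4) = 279/18278 ≈ 1.53%


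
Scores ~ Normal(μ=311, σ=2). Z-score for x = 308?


z = (x - μ)/σ = (308 - 311)/2 = -1.5

z = -1.5


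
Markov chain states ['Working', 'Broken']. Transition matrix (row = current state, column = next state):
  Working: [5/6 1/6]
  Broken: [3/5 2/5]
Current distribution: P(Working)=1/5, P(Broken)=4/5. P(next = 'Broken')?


P(next=Broken) = Σᵢ P(now=i)×P(i→Broken)
= 1/5×1/6 + 4/5×2/5
= 1/30 + 8/25 = 53/150

P = 53/150 ≈ 0.3533


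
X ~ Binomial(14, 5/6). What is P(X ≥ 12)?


P(X ≥ 12) = Σ P(X=i) for i=12..14
P(X=12) = 22216796875/78364164096
P(X=13) = 8544921875/39182082048
P(X=14) = 6103515625/78364164096
Sum = 7568359375/13060694016

P(X ≥ 12) = 7568359375/13060694016 ≈ 57.95%


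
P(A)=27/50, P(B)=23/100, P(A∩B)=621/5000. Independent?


P(A)×P(B) = 621/5000
P(A∩B) = 621/5000
Equal ✓ → Independent

Yes, independent


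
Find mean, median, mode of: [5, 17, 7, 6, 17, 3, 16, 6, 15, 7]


Sorted: [3, 5, 6, 6, 7, 7, 15, 16, 17, 17]
Mean = 99/10
Median = 7
Freq: {5: 1, 17: 2, 7: 2, 6: 2, 3: 1, 16: 1, 15: 1}
Mode: [6, 7, 17]

Mean=99/10, Median=7, Mode=[6, 7, 17]


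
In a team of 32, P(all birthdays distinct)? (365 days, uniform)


P(all different) = Π(365-i)/365 for i=0..31
= (365/365)×(364/365)×...×(334/365)
= 0.246652

P ≈ 0.2467 ≈ 24.67%


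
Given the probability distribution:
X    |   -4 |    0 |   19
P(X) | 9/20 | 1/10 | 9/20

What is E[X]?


E[X] = Σ x·P(X=x)
= (-4)×(9/20) + (0)×(1/10) + (19)×(9/20)
= 27/4

E[X] = 27/4


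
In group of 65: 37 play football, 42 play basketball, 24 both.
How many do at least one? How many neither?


|A∪B| = 37+42-24 = 55
Neither = 65-55 = 10

At least one: 55; Neither: 10


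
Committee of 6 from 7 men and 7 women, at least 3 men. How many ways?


Count by #men:
  3M,3W: C(7,3)×C(7,3)=1225
  4M,2W: C(7,4)×C(7,2)=735
  5M,1W: C(7,5)×C(7,1)=147
  6M,0W: C(7,6)×C(7,0)=7
Total = 2114

2114


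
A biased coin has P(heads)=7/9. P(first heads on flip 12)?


Geometric: P(X=12) = (1-p)^(k-1)×p = (2/9)^11×7/9 = 14336/282429536481

P(X=12) = 14336/282429536481 ≈ 0.00%


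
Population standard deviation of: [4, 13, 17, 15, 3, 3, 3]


Mean = 58/7
  (4-58/7)²=900/49
  (13-58/7)²=1089/49
  (17-58/7)²=3721/49
  (15-58/7)²=2209/49
  (3-58/7)²=1369/49
  (3-58/7)²=1369/49
  (3-58/7)²=1369/49
Σ(x-μ)² = 1718/7
σ² = (1718/7)/7 = 1718/49

σ = √(1718/49) ≈ 5.9213


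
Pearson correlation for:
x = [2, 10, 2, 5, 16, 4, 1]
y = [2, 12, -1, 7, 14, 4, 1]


n=7, Σx=40, Σy=39, Σxy=398, Σx²=406, Σy²=411
r = (7×398 - 40×39)/√((7×406 - 40²)(7×411 - 39²))
= 1226/√(1242×1356) = 1226/√1684152 ≈ 1226/1297.7488 ≈ 0.9447

r ≈ 0.9447


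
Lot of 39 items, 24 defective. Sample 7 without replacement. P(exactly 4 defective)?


Hypergeometric: C(24,4)×C(15,3)/C(39,7)
= 10626×455/15380937 = 11270/35853

P(X=4) = 11270/35853 ≈ 31.43%


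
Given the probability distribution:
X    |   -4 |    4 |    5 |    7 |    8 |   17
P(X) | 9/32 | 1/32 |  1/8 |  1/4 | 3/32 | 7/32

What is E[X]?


E[X] = Σ x·P(X=x)
= (-4)×(9/32) + (4)×(1/32) + (5)×(1/8) + (7)×(1/4) + (8)×(3/32) + (17)×(7/32)
= 187/32

E[X] = 187/32


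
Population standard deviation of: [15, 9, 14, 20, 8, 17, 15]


Mean = 98/7 = 14
  (15-14)²=1
  (9-14)²=25
  (14-14)²=0
  (20-14)²=36
  (8-14)²=36
  (17-14)²=9
  (15-14)²=1
Σ(x-μ)² = 108
σ² = 108/7

σ = √(108/7) ≈ 3.9279


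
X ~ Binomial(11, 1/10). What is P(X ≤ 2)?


P(X ≤ 2) = Σ P(X=i) for i=0..2
P(X=0) = 31381059609/100000000000
P(X=1) = 38354628411/100000000000
P(X=2) = 4261625379/20000000000
Sum = 18208762983/20000000000

P(X ≤ 2) = 18208762983/20000000000 ≈ 91.04%


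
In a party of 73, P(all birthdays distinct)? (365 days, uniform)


P(all different) = Π(365-i)/365 for i=0..72
= (365/365)×(364/365)×...×(293/365)
= 0.000439

P ≈ 0.0004 ≈ 0.04%


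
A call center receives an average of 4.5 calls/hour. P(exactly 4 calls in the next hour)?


Poisson(λ=4.5): P(X=4) = e^(-λ)×λ^k/k!
= e^(-4.5) × 4.5^4 / 4!
≈ 0.01110899654 × 410.0625 / 24 ≈ 0.189808

P(X=4) ≈ 0.189808 ≈ 18.98%


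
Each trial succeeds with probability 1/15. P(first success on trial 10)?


Geometric: P(X=10) = (1-p)^(k-1)×p = (14/15)^9×1/15 = 20661046784/576650390625

P(X=10) = 20661046784/576650390625 ≈ 3.58%


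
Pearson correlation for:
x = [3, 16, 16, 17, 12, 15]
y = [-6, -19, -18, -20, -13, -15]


n=6, Σx=79, Σy=-91, Σxy=-1331, Σx²=1179, Σy²=1515
r = (6×(-1331) - 79×(-91))/√((6×1179 - 79²)(6×1515 - (-91)²))
= -797/√(833×809) = -797/√673897 ≈ -797/820.9123 ≈ -0.9709

r ≈ -0.9709


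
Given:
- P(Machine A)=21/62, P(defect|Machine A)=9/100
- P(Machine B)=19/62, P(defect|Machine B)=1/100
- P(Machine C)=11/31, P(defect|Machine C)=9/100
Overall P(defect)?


P(B) = Σ P(B|Aᵢ)×P(Aᵢ)
  9/100×21/62 = 189/6200
  1/100×19/62 = 19/6200
  9/100×11/31 = 99/3100
Sum = 203/3100

P(defect) = 203/3100 ≈ 6.55%


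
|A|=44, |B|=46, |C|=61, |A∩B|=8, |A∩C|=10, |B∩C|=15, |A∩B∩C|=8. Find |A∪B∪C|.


|A∪B∪C| = 44+46+61-8-10-15+8 = 126

|A∪B∪C| = 126


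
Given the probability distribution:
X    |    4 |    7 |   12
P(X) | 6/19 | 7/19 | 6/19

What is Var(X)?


E[X] = 145/19
E[X²] = 1303/19
Var(X) = E[X²] - (E[X])² = 1303/19 - 21025/361 = 3732/361

Var(X) = 3732/361 ≈ 10.3380


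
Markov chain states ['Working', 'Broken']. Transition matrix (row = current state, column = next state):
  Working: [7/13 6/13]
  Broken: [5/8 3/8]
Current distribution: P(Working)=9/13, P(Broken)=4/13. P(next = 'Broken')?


P(next=Broken) = Σᵢ P(now=i)×P(i→Broken)
= 9/13×6/13 + 4/13×3/8
= 54/169 + 3/26 = 147/338

P = 147/338 ≈ 0.4349


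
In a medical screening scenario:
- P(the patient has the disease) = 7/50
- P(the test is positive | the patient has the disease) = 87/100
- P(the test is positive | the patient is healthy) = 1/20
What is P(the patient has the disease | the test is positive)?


Using Bayes' theorem:
P(A|B) = P(B|A)·P(A) / P(B)

P(the test is positive) = 87/100 × 7/50 + 1/20 × 43/50
= 609/5000 + 43/1000 = 103/625

P(the patient has the disease|the test is positive) = (609/5000) / (103/625) = 609/824

P(the patient has the disease|the test is positive) = 609/824 ≈ 73.91%


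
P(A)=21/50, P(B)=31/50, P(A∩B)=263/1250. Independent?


P(A)×P(B) = 651/2500
P(A∩B) = 263/1250
Not equal → NOT independent

No, not independent


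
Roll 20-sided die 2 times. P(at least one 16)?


P(no 16)^2 = (19/20)^2 = 361/400
P(≥1) = 1 - 361/400 = 39/400

P = 39/400 ≈ 9.75%


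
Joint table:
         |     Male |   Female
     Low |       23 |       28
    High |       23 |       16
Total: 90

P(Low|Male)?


P(Low|Male) = 23/(23+23) = 23/46 = 1/2

P = 1/2 ≈ 50.00%


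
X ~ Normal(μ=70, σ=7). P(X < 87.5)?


z = (87.5-70)/7 = 2.5
P(Z < 2.5) = 0.9938

P(X < 87.5) ≈ 0.9938


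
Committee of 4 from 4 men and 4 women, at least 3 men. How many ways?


Count by #men:
  3M,1W: C(4,3)×C(4,1)=16
  4M,0W: C(4,4)×C(4,0)=1
Total = 17

17


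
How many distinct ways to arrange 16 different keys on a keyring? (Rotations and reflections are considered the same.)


Free circular arrangements: rotations and reflections both identified.
(n-1)!/2 = 15!/2 = 1307674368000/2 = 653837184000

653837184000


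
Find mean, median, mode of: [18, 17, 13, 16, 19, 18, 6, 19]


Sorted: [6, 13, 16, 17, 18, 18, 19, 19]
Mean = 126/8 = 63/4
Median = 35/2
Freq: {18: 2, 17: 1, 13: 1, 16: 1, 19: 2, 6: 1}
Mode: [18, 19]

Mean=63/4, Median=35/2, Mode=[18, 19]


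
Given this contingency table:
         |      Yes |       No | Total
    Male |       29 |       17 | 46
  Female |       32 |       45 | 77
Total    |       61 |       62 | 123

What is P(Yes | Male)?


P(Yes | Male) = 29/(29+17) = 29/46

P(Yes|Male) = 29/46 ≈ 63.04%


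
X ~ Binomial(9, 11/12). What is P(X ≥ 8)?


P(X ≥ 8) = Σ P(X=i) for i=8..9
P(X=8) = 214358881/573308928
P(X=9) = 2357947691/5159780352
Sum = 1071794405/1289945088

P(X ≥ 8) = 1071794405/1289945088 ≈ 83.09%


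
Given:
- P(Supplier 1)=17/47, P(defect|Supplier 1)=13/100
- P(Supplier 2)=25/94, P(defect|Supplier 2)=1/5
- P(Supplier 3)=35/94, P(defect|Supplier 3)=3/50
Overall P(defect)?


P(B) = Σ P(B|Aᵢ)×P(Aᵢ)
  13/100×17/47 = 221/4700
  1/5×25/94 = 5/94
  3/50×35/94 = 21/940
Sum = 144/1175

P(defect) = 144/1175 ≈ 12.26%


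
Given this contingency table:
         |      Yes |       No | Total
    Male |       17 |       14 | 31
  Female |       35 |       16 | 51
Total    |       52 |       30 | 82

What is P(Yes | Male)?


P(Yes | Male) = 17/(17+14) = 17/31

P(Yes|Male) = 17/31 ≈ 54.84%


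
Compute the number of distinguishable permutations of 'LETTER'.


Letters: 6, freq: {'L': 1, 'E': 2, 'T': 2, 'R': 1}
6!/(1!×2!×2!×1!) = 720/4 = 180

180


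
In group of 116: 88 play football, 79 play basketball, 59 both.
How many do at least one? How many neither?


|A∪B| = 88+79-59 = 108
Neither = 116-108 = 8

At least one: 108; Neither: 8


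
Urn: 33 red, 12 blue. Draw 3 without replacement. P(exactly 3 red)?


Hypergeometric: C(33,3)×C(12,0)/C(45,3)
= 5456×1/14190 = 248/645

P(X=3) = 248/645 ≈ 38.45%


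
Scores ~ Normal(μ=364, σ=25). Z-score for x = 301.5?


z = (x - μ)/σ = (301.5 - 364)/25 = -2.5

z = -2.5
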